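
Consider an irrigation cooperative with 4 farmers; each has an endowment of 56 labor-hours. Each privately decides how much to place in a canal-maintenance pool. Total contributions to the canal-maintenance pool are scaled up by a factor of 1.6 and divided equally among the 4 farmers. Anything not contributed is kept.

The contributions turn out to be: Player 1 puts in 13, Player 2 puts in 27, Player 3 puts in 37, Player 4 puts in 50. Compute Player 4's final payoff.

56.80 labor-hours

Total contributed: 13 + 27 + 37 + 50 = 127.
Each receives 1.6 × 127 / 4 = 50.80 from the canal-maintenance pool.
Player 4 keeps 56 − 50 = 6, so Player 4's payoff is 6 + 50.80 = 56.80.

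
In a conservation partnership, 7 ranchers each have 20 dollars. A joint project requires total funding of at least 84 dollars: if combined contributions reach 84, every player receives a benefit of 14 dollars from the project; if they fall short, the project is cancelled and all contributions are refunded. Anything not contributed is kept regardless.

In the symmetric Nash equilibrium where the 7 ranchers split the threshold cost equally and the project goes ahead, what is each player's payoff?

22 dollars

Equal share of the threshold: 84/7 = 12.
At this profile no one gains by cutting their contribution: any cut drops the total below 84, the project is cancelled, contributions are refunded, and the deviator ends with 20, which is less than 20 − 12 + 14 = 22. Contributing more than 12 just wastes the excess. So contributing exactly 12 is a best response.
Each player's payoff: 20 − 12 + 14 = 22.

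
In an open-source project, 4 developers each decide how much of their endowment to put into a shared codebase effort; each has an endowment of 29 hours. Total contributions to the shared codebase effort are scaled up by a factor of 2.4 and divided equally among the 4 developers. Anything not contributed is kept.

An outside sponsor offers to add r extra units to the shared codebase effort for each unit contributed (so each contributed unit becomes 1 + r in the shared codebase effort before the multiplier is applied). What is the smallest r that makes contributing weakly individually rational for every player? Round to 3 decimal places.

With matching at rate r, one contributed unit becomes (1 + r) in the shared codebase effort and returns 2.4 × (1 + r) / 4 to the contributor.
Setting this equal to 1: 1 + r = 4/2.4 = 1.6667.
So the minimum matching rate is r = 1.6667 − 1 = 0.667.

0.667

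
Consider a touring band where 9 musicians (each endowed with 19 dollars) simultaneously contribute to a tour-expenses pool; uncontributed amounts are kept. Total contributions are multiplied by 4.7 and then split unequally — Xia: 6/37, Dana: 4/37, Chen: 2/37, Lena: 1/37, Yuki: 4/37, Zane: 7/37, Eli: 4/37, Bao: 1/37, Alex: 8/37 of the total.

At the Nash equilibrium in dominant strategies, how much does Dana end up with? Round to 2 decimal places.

28.65 dollars

Each unit j contributes comes back to j as 4.7 × (j's share), so j prefers to contribute only if that share exceeds 1/4.7 = 0.2128; otherwise keeping the unit dominates.
Only Alex (8/37) clears that bar, contributing 19; the remaining 8 contribute 0. Total contributed: 19.
Dana keeps 19 and receives 4.7 × 19 × 4/37 = 9.65 from the tour-expenses pool, for a payoff of 28.65.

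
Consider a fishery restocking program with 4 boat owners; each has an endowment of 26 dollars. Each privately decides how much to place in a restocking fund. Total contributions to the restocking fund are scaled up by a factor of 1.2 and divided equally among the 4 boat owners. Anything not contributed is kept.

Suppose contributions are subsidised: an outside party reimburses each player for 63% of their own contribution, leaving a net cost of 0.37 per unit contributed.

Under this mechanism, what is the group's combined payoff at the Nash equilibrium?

104.00 dollars

With the mechanism, a contributed unit returns (1.2/4) / 0.37 = 0.8108 per unit of net cost — still below 1 — so contributing 0 remains dominant for every player.
At the Nash equilibrium no one contributes; group total payoff = 4 × 26 = 104.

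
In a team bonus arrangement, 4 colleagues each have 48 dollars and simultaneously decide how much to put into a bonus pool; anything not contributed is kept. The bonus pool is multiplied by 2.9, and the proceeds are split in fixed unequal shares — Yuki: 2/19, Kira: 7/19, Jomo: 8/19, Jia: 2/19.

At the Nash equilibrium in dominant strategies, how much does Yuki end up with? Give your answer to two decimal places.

77.31 dollars

Player j's private return per contributed unit is 2.9 × (j's share). Contributing is weakly dominant for j when that share is at least 1/2.9 = 0.3448, and contributing 0 is dominant otherwise.
Kira and Jomo are above the threshold, contributing 48 each; the remaining 2 contribute 0. Total contributed: 96.
Yuki keeps 48 and receives 2.9 × 96 × 2/19 = 29.31 from the bonus pool, for a payoff of 77.31.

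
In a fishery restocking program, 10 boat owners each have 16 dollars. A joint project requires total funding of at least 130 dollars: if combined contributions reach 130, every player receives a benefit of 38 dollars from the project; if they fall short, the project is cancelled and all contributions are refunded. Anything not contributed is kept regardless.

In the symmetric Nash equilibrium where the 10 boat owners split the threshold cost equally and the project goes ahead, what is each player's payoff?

41 dollars

Equal share of the threshold: 130/10 = 13.
At this profile no one gains by cutting their contribution: any cut drops the total below 130, the project is cancelled, contributions are refunded, and the deviator ends with 16, which is less than 16 − 13 + 38 = 41. Contributing more than 13 just wastes the excess. So contributing exactly 13 is a best response.
Each player's payoff: 16 − 13 + 38 = 41.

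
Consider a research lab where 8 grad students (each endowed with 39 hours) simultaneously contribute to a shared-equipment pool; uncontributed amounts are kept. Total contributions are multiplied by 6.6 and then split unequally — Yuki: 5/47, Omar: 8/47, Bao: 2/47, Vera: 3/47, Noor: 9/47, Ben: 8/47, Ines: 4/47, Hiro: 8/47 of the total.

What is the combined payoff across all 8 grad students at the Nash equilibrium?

1185.60 hours

For player j, contributing a unit is worthwhile iff 6.6 × (j's share) ≥ 1, i.e. iff j's share is at least 0.1515.
Omar, Noor, Ben and Hiro are above the threshold, contributing 39 each; the remaining 4 contribute 0. Total contributed: 156.
The shared-equipment pool pays out 6.6 × 156 = 1029.60 in total (split across the unequal shares, but the aggregate is all that matters for the group sum).
The 4 free-riders keep 39 each, adding 156. Group total = 156 + 1029.60 = 1185.60.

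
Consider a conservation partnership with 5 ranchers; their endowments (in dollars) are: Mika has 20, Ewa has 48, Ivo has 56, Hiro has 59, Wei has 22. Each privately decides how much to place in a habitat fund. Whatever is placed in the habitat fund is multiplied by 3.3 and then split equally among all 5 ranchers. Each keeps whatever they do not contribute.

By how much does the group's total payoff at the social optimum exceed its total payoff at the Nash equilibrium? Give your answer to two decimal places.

471.50 dollars

The private return per contributed unit is 3.3/5 = 0.6600 < 1 for every player regardless of endowment, so the Nash equilibrium is zero contribution and the group total is Σ E_j = 20 + 48 + 56 + 59 + 22 = 205.
Each contributed unit returns 3.300 to the group, so the social optimum is full contribution by everyone: group total = 3.300 × 205 = 676.50.
Efficiency loss = (3.300 − 1) × 205 = 471.50.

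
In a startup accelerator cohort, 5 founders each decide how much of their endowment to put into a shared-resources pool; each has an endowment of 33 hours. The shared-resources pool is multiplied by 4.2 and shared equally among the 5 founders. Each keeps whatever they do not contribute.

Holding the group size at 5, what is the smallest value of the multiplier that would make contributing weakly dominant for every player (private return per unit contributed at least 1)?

A contributed unit returns (multiplier)/5 to its contributor.
This reaches 1 exactly when the multiplier is 5.

5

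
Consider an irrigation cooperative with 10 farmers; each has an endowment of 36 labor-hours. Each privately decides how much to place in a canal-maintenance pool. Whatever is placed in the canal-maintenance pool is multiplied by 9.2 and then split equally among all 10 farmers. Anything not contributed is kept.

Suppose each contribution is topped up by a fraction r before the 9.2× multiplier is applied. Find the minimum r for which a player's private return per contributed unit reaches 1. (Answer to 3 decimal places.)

0.087

With matching at rate r, one contributed unit becomes (1 + r) in the canal-maintenance pool and returns 9.2 × (1 + r) / 10 to the contributor.
Setting this equal to 1: 1 + r = 10/9.2 = 1.0870.
So the minimum matching rate is r = 1.0870 − 1 = 0.087.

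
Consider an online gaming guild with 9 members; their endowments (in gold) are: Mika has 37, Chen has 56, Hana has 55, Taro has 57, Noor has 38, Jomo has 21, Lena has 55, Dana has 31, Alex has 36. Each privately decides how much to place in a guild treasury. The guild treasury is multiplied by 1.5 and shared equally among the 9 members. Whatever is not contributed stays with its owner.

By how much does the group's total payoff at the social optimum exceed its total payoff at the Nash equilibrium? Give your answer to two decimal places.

193.00 gold

The private return per contributed unit is 1.5/9 = 0.1667 < 1 for every player regardless of endowment, so the Nash equilibrium is zero contribution and the group total is Σ E_j = 37 + 56 + 55 + 57 + 38 + 21 + 55 + 31 + 36 = 386.
Each contributed unit returns 1.500 to the group, so the social optimum is full contribution by everyone: group total = 1.500 × 386 = 579.00.
Efficiency loss = (1.500 − 1) × 386 = 193.00.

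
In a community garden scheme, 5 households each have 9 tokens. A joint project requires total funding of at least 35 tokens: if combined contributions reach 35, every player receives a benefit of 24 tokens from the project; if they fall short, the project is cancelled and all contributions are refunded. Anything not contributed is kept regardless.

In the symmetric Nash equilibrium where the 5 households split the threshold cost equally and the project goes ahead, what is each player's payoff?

26 tokens

Equal share of the threshold: 35/5 = 7.
At this profile no one gains by cutting their contribution: any cut drops the total below 35, the project is cancelled, contributions are refunded, and the deviator ends with 9, which is less than 9 − 7 + 24 = 26. Contributing more than 7 just wastes the excess. So contributing exactly 7 is a best response.
Each player's payoff: 9 − 7 + 24 = 26.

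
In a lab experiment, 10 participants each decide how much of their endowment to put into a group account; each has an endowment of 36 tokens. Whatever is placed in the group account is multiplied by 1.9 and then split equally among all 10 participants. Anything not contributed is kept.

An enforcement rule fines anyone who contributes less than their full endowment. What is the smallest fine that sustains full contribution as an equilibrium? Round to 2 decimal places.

29.16 tokens

Given the others contribute fully, the best deviation is to contribute 0 (any partial contribution still incurs the fine and gives up units whose private return 0.1900 is below 1).
Deviating from 36 to 0 saves 36 tokens but forfeits the deviator's share of the drop in the group account: 1.9/10 × 36 = 6.84.
So the deviation gain is 36 − 6.84 = 29.16, and the fine must be at least 29.16 tokens to wipe it out.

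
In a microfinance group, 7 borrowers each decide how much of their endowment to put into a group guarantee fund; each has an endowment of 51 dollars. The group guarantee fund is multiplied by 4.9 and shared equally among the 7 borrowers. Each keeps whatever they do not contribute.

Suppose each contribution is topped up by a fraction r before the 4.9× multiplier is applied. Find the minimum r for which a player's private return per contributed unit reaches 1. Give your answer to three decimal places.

With matching at rate r, one contributed unit becomes (1 + r) in the group guarantee fund and returns 4.9 × (1 + r) / 7 to the contributor.
Setting this equal to 1: 1 + r = 7/4.9 = 1.4286.
So the minimum matching rate is r = 1.4286 − 1 = 0.429.

0.429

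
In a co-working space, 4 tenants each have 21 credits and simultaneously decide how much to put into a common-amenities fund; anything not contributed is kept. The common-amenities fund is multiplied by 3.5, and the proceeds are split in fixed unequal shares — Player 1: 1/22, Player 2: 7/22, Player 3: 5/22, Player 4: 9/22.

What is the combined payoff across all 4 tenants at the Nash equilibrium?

189.00 credits

Player j's private return per contributed unit is 3.5 × (j's share). Contributing is weakly dominant for j when that share is at least 1/3.5 = 0.2857, and contributing 0 is dominant otherwise.
Player 2 and Player 4 are above the threshold, contributing 21 each; the remaining 2 contribute 0. Total contributed: 42.
The common-amenities fund pays out 3.5 × 42 = 147.00 in total (split across the unequal shares, but the aggregate is all that matters for the group sum).
The 2 free-riders keep 21 each, adding 42. Group total = 42 + 147.00 = 189.00.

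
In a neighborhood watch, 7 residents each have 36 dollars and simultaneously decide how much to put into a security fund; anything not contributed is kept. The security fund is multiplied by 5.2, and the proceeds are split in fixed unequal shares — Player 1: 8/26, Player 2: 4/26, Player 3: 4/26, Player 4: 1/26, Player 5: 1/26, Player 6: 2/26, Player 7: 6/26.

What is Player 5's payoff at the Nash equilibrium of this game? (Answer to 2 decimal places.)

For player j, contributing a unit is worthwhile iff 5.2 × (j's share) ≥ 1, i.e. iff j's share is at least 0.1923.
The shares above 0.1923 belong to Player 1 and Player 7, contributing 36 each; the remaining 5 contribute 0. Total contributed: 72.
Player 5 keeps 36 and receives 5.2 × 72 × 1/26 = 14.40 from the security fund, for a payoff of 50.40.

50.40 dollars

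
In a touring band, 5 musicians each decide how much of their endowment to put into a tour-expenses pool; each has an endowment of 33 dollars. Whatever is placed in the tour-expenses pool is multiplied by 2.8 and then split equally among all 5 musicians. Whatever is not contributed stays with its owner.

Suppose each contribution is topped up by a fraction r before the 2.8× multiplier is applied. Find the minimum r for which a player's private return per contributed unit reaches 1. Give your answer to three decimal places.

0.786

With matching at rate r, one contributed unit becomes (1 + r) in the tour-expenses pool and returns 2.8 × (1 + r) / 5 to the contributor.
Setting this equal to 1: 1 + r = 5/2.8 = 1.7857.
So the minimum matching rate is r = 1.7857 − 1 = 0.786.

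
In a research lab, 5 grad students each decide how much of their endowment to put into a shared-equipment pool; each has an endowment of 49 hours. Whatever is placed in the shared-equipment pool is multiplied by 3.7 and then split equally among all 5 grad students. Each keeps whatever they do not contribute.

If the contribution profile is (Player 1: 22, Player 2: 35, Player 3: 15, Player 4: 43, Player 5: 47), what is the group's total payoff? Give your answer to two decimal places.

682.40 hours

Total contributed: 22 + 35 + 15 + 43 + 47 = 162; total kept: 5 × 49 − 162 = 83.
The shared-equipment pool pays out 3.7 × 162 = 599.40 in aggregate.
Group total = 83 + 599.40 = 682.40.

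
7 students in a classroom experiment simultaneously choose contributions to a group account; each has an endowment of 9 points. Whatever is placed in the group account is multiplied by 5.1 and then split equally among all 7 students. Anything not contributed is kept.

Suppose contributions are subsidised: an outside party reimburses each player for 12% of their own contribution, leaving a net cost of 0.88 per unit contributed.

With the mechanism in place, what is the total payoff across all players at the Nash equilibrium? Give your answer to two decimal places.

The effective private return is (5.1/7) / 0.88 = 0.8279, which is still under 1, so the mechanism doesn't change anyone's dominant strategy: zero contribution.
At the Nash equilibrium no one contributes; group total payoff = 7 × 9 = 63.

63.00 points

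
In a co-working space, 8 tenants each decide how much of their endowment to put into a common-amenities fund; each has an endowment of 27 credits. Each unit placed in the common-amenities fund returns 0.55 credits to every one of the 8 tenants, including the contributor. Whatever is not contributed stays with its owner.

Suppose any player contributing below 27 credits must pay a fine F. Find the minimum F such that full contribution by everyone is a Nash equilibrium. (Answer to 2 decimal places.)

12.15 credits

Given the others contribute fully, the best deviation is to contribute 0 (any partial contribution still incurs the fine and gives up units whose private return 0.55 is below 1).
Deviating from 27 to 0 saves 27 credits but forfeits the deviator's share of the drop in the common-amenities fund: 0.55 × 27 = 14.85.
So the deviation gain is 27 − 14.85 = 12.15, and the fine must be at least 12.15 credits to wipe it out.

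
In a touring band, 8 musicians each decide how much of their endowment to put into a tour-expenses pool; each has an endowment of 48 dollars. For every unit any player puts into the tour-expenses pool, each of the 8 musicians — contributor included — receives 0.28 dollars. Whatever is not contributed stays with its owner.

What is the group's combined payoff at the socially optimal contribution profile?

Each contributed unit returns 2.240 to the group as a whole (0.28 to each of 8 players), which exceeds 1, so the social optimum is full contribution: group total = 2.240 × 384 = 860.16.

860.16 dollars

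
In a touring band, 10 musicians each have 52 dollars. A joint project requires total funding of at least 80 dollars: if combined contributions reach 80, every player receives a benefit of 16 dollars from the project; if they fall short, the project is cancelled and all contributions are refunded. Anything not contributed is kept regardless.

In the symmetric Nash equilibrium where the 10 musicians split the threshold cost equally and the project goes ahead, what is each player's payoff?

Equal share of the threshold: 80/10 = 8.
At this profile no one gains by cutting their contribution: any cut drops the total below 80, the project is cancelled, contributions are refunded, and the deviator ends with 52, which is less than 52 − 8 + 16 = 60. Contributing more than 8 just wastes the excess. So contributing exactly 8 is a best response.
Each player's payoff: 52 − 8 + 16 = 60.

60 dollars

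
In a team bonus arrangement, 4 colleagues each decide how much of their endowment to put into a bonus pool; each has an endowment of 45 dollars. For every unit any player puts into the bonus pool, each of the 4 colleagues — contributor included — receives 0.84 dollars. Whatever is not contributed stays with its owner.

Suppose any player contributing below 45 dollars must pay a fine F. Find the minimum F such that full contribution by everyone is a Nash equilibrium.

7.20 dollars

Given the others contribute fully, the best deviation is to contribute 0 (any partial contribution still incurs the fine and gives up units whose private return 0.84 is below 1).
Deviating from 45 to 0 saves 45 dollars but forfeits the deviator's share of the drop in the bonus pool: 0.84 × 45 = 37.80.
So the deviation gain is 45 − 37.80 = 7.20, and the fine must be at least 7.20 dollars to wipe it out.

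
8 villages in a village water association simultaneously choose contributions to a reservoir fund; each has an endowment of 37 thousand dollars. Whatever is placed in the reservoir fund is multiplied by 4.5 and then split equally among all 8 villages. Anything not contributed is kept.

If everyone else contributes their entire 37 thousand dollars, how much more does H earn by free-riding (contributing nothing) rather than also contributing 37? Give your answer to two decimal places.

Switching from a contribution of 37 to 0 lets H keep an extra 37 thousand dollars, but lowers the reservoir fund by 37, which costs H their own share of that drop: 4.5/8 × 37 = 20.81.
Net gain = 37 − 20.81 = 16.19. The private return per contributed unit (0.5625) is below 1, so free-riding is indeed the best response regardless of what the others do.

16.19 thousand dollars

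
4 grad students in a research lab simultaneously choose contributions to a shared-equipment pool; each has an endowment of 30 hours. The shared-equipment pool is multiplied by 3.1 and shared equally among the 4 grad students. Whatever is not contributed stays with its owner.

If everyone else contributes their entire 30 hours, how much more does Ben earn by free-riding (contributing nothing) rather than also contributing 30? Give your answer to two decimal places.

Switching from a contribution of 30 to 0 lets Ben keep an extra 30 hours, but lowers the shared-equipment pool by 30, which costs Ben their own share of that drop: 3.1/4 × 30 = 23.25.
Net gain = 30 − 23.25 = 6.75. The private return per contributed unit (0.7750) is below 1, so free-riding is indeed the best response regardless of what the others do.

6.75 hours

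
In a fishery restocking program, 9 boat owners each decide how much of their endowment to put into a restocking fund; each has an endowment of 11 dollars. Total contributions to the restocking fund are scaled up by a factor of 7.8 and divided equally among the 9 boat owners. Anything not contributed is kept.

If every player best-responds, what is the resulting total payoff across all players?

Each contributed unit returns 7.8/9 = 0.8667 to its contributor — below 1 — so contributing 0 is dominant for every player. At the Nash equilibrium everyone keeps their 11, and the group total is 9 × 11 = 99.

99.00 dollars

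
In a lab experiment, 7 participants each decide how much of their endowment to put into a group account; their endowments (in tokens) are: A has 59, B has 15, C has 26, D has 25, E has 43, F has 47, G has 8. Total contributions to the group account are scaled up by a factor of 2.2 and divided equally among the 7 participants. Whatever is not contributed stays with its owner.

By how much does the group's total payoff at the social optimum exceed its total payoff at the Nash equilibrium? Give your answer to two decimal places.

267.60 tokens

The private return per contributed unit is 2.2/7 = 0.3143 < 1 for every player regardless of endowment, so the Nash equilibrium is zero contribution and the group total is Σ E_j = 59 + 15 + 26 + 25 + 43 + 47 + 8 = 223.
Each contributed unit returns 2.200 to the group, so the social optimum is full contribution by everyone: group total = 2.200 × 223 = 490.60.
Efficiency loss = (2.200 − 1) × 223 = 267.60.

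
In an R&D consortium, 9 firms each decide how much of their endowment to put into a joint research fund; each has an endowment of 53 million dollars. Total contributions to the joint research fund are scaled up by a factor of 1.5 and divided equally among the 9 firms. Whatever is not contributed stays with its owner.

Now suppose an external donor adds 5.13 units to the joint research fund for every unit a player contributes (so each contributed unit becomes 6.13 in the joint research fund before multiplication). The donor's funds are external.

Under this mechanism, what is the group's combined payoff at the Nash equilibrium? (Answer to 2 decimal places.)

4386.02 million dollars

The effective private return per unit is now 1.5 × 6.13 / 9 = 1.0217 > 1, so every player's dominant strategy flips to full contribution.
At the Nash equilibrium everyone contributes 53. Group total payoff = 1.5 × 6.13 × 477 = 4386.02.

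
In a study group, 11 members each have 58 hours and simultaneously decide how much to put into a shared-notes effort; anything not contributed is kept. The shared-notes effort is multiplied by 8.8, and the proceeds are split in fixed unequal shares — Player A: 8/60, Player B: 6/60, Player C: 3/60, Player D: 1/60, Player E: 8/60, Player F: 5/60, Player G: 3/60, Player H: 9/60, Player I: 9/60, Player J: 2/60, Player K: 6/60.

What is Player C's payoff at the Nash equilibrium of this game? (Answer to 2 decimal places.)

Player j's private return per contributed unit is 8.8 × (j's share). Contributing is weakly dominant for j when that share is at least 1/8.8 = 0.1136, and contributing 0 is dominant otherwise.
The shares above 0.1136 belong to Player A, Player E, Player H and Player I, contributing 58 each; the remaining 7 contribute 0. Total contributed: 232.
Player C keeps 58 and receives 8.8 × 232 × 3/60 = 102.08 from the shared-notes effort, for a payoff of 160.08.

160.08 hours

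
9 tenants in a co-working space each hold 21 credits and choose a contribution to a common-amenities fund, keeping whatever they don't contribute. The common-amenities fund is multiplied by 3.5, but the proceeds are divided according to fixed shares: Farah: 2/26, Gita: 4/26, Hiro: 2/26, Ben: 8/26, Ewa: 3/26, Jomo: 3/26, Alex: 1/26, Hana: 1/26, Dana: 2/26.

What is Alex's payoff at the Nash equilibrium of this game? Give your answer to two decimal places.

23.83 credits

Each unit j contributes comes back to j as 3.5 × (j's share), so j prefers to contribute only if that share exceeds 1/3.5 = 0.2857; otherwise keeping the unit dominates.
Only Ben (8/26) clears that bar, contributing 21; the remaining 8 contribute 0. Total contributed: 21.
Alex keeps 21 and receives 3.5 × 21 × 1/26 = 2.83 from the common-amenities fund, for a payoff of 23.83.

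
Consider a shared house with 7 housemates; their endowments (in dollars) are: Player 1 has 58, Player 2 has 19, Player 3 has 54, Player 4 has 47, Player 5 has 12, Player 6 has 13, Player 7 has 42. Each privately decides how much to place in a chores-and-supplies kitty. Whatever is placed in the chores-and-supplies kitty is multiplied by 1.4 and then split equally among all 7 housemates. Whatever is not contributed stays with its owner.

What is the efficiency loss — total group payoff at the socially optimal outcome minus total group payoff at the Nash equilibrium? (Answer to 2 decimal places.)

The private return per contributed unit is 1.4/7 = 0.2000 < 1 for every player regardless of endowment, so the Nash equilibrium is zero contribution and the group total is Σ E_j = 58 + 19 + 54 + 47 + 12 + 13 + 42 = 245.
Each contributed unit returns 1.400 to the group, so the social optimum is full contribution by everyone: group total = 1.400 × 245 = 343.00.
Efficiency loss = (1.400 − 1) × 245 = 98.00.

98.00 dollars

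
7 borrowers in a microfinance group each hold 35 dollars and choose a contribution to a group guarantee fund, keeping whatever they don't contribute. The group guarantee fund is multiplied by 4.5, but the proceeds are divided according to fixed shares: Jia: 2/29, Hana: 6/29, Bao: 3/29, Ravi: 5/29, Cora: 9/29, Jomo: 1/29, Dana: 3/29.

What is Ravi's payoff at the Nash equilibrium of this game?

For player j, contributing a unit is worthwhile iff 4.5 × (j's share) ≥ 1, i.e. iff j's share is at least 0.2222.
Cora alone (share 9/29) is above the threshold, contributing 35; the remaining 6 contribute 0. Total contributed: 35.
Ravi keeps 35 and receives 4.5 × 35 × 5/29 = 27.16 from the group guarantee fund, for a payoff of 62.16.

62.16 dollars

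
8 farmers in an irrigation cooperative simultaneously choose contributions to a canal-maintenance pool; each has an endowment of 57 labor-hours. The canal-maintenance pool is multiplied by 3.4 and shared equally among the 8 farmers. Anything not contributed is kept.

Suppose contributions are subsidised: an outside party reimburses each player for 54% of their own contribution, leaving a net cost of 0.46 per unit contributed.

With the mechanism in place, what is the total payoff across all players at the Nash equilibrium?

456.00 labor-hours

Even with the mechanism, each unit contributed returns only (3.4/8) / 0.46 = 0.9239 per unit of net cost, so contributing nothing is still dominant.
At the Nash equilibrium no one contributes; group total payoff = 8 × 57 = 456.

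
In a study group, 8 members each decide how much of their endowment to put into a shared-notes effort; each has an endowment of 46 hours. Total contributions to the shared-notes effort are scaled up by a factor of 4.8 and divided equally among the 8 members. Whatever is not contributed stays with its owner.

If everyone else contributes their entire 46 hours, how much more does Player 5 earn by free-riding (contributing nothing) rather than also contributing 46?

Switching from a contribution of 46 to 0 lets Player 5 keep an extra 46 hours, but lowers the shared-notes effort by 46, which costs Player 5 their own share of that drop: 4.8/8 × 46 = 27.60.
Net gain = 46 − 27.60 = 18.40. The private return per contributed unit (0.6000) is below 1, so free-riding is indeed the best response regardless of what the others do.

18.40 hours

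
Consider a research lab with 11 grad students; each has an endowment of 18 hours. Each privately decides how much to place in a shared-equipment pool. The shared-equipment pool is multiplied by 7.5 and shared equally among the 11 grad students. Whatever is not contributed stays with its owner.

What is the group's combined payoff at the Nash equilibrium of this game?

Each contributed unit returns 7.5/11 = 0.6818 to its contributor — below 1 — so contributing 0 is dominant for every player. At the Nash equilibrium everyone keeps their 18, and the group total is 11 × 18 = 198.

198.00 hours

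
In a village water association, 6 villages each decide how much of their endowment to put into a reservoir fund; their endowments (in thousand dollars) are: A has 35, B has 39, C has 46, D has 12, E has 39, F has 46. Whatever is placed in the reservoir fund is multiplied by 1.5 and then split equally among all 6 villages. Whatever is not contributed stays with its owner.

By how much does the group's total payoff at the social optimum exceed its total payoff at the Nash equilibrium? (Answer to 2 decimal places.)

108.50 thousand dollars

The private return per contributed unit is 1.5/6 = 0.2500 < 1 for every player regardless of endowment, so the Nash equilibrium is zero contribution and the group total is Σ E_j = 35 + 39 + 46 + 12 + 39 + 46 = 217.
Each contributed unit returns 1.500 to the group, so the social optimum is full contribution by everyone: group total = 1.500 × 217 = 325.50.
Efficiency loss = (1.500 − 1) × 217 = 108.50.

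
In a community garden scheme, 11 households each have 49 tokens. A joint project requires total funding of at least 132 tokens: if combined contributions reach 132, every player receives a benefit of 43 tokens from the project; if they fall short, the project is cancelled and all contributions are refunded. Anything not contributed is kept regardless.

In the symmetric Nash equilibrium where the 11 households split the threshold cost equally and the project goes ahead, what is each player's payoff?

Equal share of the threshold: 132/11 = 12.
At this profile no one gains by cutting their contribution: any cut drops the total below 132, the project is cancelled, contributions are refunded, and the deviator ends with 49, which is less than 49 − 12 + 43 = 80. Contributing more than 12 just wastes the excess. So contributing exactly 12 is a best response.
Each player's payoff: 49 − 12 + 43 = 80.

80 tokens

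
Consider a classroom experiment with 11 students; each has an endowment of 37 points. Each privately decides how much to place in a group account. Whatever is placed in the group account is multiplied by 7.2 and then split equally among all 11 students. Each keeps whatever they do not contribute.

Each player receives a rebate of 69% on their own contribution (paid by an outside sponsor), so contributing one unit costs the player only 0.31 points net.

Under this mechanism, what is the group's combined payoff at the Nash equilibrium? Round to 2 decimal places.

The effective private return per unit is now (7.2/11) / 0.31 = 2.1114 > 1, so every player's dominant strategy flips to full contribution.
At the Nash equilibrium everyone contributes 37. Group total payoff = 11 × (37 × 0.69 + 7.2 × 37) = 3211.23.

3211.23 points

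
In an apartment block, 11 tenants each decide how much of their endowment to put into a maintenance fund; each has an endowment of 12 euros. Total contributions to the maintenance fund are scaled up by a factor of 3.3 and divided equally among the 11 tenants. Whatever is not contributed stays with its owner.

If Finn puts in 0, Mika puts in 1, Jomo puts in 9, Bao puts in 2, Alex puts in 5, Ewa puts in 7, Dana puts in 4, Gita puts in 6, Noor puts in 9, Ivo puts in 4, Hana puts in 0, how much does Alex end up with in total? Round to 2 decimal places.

21.10 euros

Total contributed: 0 + 1 + 9 + 2 + 5 + 7 + 4 + 6 + 9 + 4 + 0 = 47.
Each receives 3.3 × 47 / 11 = 14.10 from the maintenance fund.
Alex keeps 12 − 5 = 7, so Alex's payoff is 7 + 14.10 = 21.10.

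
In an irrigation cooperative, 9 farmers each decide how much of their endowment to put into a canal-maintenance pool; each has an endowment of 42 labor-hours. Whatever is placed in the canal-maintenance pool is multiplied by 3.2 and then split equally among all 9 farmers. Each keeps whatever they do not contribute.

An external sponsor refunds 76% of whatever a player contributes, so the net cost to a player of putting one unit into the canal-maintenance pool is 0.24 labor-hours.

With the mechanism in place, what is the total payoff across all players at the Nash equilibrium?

1496.88 labor-hours

The effective private return per unit is now (3.2/9) / 0.24 = 1.4815 > 1, so every player's dominant strategy flips to full contribution.
So the Nash equilibrium is full contribution by all 9; the group earns 9 × (42 × 0.76 + 3.2 × 42) = 1496.88.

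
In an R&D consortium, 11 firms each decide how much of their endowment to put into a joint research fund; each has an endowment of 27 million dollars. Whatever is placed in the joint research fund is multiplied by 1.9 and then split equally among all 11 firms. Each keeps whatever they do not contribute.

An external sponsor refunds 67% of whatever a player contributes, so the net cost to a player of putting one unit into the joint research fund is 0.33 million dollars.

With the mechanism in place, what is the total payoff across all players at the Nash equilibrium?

With the mechanism, a contributed unit returns (1.9/11) / 0.33 = 0.5234 per unit of net cost — still below 1 — so contributing 0 remains dominant for every player.
At the Nash equilibrium no one contributes; group total payoff = 11 × 27 = 297.

297.00 million dollars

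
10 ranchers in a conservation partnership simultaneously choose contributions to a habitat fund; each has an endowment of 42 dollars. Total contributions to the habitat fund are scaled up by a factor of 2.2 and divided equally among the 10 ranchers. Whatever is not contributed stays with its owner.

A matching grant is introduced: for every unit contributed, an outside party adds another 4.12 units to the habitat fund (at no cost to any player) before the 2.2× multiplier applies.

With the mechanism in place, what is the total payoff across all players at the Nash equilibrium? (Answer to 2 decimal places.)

Under the mechanism each unit contributed yields 2.2 × 5.12 / 10 = 1.1264 back to its contributor per unit of net cost, which exceeds 1, making full contribution the dominant choice for everyone.
At the Nash equilibrium everyone contributes 42. Group total payoff = 2.2 × 5.12 × 420 = 4730.88.

4730.88 dollars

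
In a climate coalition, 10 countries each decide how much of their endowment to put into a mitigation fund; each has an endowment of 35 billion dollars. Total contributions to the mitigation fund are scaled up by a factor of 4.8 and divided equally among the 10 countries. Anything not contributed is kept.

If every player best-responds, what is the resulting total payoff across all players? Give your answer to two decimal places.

350.00 billion dollars

Each contributed unit returns 4.8/10 = 0.4800 to its contributor — below 1 — so contributing 0 is dominant for every player. At the Nash equilibrium everyone keeps their 35, and the group total is 10 × 35 = 350.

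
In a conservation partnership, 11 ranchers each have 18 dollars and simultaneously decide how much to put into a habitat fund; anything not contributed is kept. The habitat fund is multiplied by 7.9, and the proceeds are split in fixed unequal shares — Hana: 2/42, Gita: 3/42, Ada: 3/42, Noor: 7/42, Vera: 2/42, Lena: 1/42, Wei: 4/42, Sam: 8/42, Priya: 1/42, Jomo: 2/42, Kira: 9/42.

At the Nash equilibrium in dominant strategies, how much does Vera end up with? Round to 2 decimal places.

38.31 dollars

Each unit j contributes comes back to j as 7.9 × (j's share), so j prefers to contribute only if that share exceeds 1/7.9 = 0.1266; otherwise keeping the unit dominates.
The shares above 0.1266 belong to Noor, Sam and Kira, contributing 18 each; the remaining 8 contribute 0. Total contributed: 54.
Vera keeps 18 and receives 7.9 × 54 × 2/42 = 20.31 from the habitat fund, for a payoff of 38.31.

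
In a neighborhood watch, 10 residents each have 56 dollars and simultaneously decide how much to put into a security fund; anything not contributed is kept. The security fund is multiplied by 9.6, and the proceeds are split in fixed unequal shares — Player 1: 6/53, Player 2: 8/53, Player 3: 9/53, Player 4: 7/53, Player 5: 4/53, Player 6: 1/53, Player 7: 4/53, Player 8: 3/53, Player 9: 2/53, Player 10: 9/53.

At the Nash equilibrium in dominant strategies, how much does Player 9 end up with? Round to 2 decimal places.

A player with share s gets back 9.6·s per unit contributed, so full contribution is dominant for anyone with s > 1/9.6 = 0.1042 and zero contribution is dominant for anyone below.
Player 1, Player 2, Player 3, Player 4 and Player 10 are above the threshold, contributing 56 each; the remaining 5 contribute 0. Total contributed: 280.
Player 9 keeps 56 and receives 9.6 × 280 × 2/53 = 101.43 from the security fund, for a payoff of 157.43.

157.43 dollars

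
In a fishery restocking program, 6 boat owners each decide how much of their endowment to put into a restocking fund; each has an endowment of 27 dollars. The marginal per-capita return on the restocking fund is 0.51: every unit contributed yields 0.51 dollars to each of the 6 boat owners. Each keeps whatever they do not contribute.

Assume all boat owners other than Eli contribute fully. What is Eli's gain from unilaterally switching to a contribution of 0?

13.23 dollars

Switching from a contribution of 27 to 0 lets Eli keep an extra 27 dollars, but lowers the restocking fund by 27, which costs Eli their own share of that drop: 0.51 × 27 = 13.77.
Net gain = 27 − 13.77 = 13.23. The private return per contributed unit (0.51) is below 1, so free-riding is indeed the best response regardless of what the others do.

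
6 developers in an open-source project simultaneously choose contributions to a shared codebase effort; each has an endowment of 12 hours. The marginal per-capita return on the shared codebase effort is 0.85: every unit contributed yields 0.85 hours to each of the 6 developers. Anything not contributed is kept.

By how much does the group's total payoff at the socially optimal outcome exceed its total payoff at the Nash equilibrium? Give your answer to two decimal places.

The private return per contributed unit is 0.85 < 1, so contributing 0 is dominant for every player. At the Nash equilibrium everyone keeps their 12, and the group total is 6 × 12 = 72.
Each contributed unit returns 5.100 to the group as a whole (0.85 to each of 6 players), which exceeds 1, so the social optimum is full contribution: group total = 5.100 × 72 = 367.20.
Efficiency loss = 367.20 − 72 = 295.20.

295.20 hours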